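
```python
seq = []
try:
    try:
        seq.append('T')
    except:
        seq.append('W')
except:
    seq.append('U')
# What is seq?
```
['T']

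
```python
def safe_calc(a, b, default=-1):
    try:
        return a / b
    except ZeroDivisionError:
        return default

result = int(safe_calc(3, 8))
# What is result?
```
0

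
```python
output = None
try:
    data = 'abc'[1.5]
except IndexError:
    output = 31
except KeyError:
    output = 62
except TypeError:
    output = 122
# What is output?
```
122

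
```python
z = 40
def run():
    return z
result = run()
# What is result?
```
40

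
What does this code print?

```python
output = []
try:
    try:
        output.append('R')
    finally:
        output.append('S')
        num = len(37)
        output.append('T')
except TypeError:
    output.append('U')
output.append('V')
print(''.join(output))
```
RSUV

Exception in inner finally caught by outer except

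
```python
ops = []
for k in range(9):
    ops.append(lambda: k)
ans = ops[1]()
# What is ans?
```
8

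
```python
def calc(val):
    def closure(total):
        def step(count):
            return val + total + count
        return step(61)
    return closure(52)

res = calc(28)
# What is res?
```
141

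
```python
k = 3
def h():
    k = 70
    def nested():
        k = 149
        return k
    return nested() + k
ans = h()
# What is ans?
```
219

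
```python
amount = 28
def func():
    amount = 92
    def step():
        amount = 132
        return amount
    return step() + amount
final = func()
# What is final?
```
224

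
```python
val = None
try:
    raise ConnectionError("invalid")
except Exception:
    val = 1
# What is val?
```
1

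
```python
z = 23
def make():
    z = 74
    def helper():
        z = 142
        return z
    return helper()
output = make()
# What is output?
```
142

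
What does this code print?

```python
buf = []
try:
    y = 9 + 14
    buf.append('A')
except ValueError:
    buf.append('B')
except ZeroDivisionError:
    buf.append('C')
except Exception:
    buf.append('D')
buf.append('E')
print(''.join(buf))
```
AE

No exception, try block completes normally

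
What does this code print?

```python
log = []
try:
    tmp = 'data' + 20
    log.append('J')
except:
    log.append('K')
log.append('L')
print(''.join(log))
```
KL

Exception raised in try, caught by bare except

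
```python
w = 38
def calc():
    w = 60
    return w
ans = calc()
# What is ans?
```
60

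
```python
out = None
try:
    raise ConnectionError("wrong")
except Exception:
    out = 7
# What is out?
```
7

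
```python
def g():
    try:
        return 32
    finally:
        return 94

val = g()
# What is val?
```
94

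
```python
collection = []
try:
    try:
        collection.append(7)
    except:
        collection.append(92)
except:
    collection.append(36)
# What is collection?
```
[7]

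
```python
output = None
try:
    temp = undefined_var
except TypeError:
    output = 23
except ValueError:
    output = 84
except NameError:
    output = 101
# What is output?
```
101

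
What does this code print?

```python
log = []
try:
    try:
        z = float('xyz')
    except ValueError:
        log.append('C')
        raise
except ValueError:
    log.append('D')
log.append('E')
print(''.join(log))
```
CDE

raise without argument re-raises current exception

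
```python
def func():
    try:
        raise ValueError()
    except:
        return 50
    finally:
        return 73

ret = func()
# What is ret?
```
73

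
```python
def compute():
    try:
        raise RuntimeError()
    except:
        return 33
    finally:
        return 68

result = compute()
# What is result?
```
68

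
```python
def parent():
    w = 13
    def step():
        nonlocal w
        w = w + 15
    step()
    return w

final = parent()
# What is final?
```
28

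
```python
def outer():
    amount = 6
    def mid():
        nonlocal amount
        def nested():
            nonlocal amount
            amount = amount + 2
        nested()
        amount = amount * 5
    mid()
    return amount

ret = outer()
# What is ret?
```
40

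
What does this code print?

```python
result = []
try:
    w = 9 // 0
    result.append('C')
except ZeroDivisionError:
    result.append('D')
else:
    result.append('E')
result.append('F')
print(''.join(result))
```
DF

else block skipped when exception is caught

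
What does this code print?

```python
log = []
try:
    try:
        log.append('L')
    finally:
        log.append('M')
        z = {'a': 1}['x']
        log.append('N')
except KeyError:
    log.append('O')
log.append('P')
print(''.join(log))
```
LMOP

Exception in inner finally caught by outer except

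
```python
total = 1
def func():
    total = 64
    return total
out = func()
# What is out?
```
64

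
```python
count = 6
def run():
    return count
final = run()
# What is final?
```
6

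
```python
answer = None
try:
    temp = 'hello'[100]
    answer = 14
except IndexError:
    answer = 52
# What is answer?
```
52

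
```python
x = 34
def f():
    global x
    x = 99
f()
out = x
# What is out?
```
99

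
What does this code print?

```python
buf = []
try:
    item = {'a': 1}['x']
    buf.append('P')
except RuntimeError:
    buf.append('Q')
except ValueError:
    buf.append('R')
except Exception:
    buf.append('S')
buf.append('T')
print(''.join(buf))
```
ST

KeyError not specifically caught, falls to Exception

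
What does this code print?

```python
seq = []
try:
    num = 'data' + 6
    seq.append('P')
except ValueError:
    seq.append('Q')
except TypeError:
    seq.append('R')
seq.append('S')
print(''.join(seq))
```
RS

TypeError is caught by its specific handler, not ValueError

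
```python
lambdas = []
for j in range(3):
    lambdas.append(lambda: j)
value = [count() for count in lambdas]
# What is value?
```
[2, 2, 2]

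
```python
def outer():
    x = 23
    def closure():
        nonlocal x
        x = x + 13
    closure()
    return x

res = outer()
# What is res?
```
36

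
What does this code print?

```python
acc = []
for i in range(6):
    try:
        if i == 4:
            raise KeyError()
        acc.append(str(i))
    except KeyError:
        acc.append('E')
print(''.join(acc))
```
0123E5

Exception on i=4 caught, loop continues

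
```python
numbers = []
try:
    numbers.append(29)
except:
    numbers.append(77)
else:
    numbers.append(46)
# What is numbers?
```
[29, 46]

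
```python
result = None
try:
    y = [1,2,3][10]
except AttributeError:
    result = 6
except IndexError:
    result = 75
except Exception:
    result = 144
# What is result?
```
75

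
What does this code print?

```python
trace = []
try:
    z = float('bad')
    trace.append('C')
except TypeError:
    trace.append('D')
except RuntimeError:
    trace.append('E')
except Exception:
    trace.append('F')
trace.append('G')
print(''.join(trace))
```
FG

ValueError not specifically caught, falls to Exception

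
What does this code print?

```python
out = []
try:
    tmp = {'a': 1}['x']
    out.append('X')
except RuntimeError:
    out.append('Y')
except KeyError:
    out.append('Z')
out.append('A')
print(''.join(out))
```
ZA

KeyError is caught by its specific handler, not RuntimeError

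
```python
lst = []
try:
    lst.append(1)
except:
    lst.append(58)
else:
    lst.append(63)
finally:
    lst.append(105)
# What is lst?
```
[1, 63, 105]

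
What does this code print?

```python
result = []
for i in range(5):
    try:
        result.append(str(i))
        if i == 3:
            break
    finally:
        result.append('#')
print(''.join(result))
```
0#1#2#3#

finally runs even when breaking out of loop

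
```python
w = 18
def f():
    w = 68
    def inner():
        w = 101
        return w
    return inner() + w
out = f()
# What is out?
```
169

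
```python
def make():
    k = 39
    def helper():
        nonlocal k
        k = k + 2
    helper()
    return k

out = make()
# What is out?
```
41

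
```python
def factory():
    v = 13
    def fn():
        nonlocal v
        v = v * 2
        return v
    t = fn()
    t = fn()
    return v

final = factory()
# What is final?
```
52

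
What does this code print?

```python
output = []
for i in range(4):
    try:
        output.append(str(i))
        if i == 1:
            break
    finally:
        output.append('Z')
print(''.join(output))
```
0Z1Z

finally runs even when breaking out of loop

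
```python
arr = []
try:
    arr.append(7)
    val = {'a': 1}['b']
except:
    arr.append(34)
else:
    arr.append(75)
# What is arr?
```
[7, 34]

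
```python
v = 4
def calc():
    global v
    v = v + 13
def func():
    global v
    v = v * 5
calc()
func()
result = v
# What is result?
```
85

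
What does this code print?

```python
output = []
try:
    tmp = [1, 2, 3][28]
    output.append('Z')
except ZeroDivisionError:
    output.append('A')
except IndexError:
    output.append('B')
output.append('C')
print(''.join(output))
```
BC

IndexError is caught by its specific handler, not ZeroDivisionError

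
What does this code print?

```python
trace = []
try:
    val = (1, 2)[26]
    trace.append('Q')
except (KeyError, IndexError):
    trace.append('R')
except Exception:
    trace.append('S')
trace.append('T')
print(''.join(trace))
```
RT

IndexError matches tuple containing it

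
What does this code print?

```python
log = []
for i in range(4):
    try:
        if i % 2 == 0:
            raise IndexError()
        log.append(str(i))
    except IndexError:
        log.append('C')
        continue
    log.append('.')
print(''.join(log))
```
C1.C3.

continue in except skips rest of loop body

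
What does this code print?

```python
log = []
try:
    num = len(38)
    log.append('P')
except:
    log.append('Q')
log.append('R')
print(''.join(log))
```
QR

Exception raised in try, caught by bare except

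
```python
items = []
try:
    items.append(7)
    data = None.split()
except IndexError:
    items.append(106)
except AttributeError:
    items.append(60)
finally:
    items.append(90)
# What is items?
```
[7, 60, 90]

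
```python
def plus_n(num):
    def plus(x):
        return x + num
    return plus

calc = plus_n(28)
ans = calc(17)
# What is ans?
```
45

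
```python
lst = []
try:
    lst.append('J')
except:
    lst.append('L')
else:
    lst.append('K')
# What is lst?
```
['J', 'K']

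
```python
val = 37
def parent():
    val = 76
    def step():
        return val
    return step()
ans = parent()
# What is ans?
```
76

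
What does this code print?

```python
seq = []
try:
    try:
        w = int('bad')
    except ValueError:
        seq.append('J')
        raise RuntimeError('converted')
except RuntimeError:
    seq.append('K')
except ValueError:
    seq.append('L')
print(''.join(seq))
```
JK

New RuntimeError raised, caught by outer RuntimeError handler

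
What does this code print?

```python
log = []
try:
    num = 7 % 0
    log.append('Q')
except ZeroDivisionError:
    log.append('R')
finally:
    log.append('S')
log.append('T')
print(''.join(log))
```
RST

finally always runs, even after exception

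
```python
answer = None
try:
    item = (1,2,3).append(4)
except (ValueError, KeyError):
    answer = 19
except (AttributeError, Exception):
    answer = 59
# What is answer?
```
59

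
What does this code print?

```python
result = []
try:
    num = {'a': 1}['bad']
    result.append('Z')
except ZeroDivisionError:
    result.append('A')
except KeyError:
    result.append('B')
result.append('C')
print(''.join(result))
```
BC

KeyError is caught by its specific handler, not ZeroDivisionError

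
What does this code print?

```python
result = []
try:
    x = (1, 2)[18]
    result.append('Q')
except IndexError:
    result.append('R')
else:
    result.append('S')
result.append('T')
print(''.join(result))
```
RT

else block skipped when exception is caught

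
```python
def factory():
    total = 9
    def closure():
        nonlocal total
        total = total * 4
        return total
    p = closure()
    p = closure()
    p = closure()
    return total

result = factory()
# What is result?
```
576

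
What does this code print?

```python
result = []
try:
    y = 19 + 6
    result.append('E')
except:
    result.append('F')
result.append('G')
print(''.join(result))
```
EG

No exception, try block completes normally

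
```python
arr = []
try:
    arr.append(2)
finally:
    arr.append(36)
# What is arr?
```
[2, 36]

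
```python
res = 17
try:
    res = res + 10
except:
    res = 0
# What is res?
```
27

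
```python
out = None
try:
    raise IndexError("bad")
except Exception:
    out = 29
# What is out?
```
29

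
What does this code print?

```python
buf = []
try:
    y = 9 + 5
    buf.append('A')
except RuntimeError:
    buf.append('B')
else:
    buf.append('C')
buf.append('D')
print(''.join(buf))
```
ACD

else block runs when no exception occurs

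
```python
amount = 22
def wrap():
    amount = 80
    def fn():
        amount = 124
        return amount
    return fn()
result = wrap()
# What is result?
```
124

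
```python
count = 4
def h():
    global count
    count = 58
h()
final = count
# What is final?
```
58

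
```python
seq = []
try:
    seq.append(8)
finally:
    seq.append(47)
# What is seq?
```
[8, 47]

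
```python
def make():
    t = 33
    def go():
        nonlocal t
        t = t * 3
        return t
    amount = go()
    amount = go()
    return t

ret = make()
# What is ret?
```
297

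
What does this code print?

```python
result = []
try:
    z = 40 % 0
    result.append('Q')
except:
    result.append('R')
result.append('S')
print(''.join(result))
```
RS

Exception raised in try, caught by bare except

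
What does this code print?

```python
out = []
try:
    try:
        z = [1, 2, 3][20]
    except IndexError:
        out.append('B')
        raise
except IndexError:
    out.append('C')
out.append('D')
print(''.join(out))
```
BCD

raise without argument re-raises current exception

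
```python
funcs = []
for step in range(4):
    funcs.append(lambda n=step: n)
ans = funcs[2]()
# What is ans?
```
2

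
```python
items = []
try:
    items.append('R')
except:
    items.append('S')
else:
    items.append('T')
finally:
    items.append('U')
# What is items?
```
['R', 'T', 'U']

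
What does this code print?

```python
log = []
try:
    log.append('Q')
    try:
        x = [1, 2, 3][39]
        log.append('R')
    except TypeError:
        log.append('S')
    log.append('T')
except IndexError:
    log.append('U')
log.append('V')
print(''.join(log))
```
QUV

Inner handler doesn't match, propagates to outer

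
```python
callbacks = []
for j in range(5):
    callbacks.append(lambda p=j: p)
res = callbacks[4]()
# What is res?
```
4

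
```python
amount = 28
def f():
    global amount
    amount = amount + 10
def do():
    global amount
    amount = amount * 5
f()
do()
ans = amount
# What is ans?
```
190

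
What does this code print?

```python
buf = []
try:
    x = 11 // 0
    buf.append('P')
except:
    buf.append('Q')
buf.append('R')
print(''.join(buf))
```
QR

Exception raised in try, caught by bare except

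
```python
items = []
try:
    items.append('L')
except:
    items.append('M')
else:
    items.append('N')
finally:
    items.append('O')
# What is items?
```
['L', 'N', 'O']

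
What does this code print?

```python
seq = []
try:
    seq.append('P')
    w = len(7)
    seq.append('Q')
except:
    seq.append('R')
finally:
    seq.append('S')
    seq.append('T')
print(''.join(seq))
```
PRST

Code before exception runs, then except, then all of finally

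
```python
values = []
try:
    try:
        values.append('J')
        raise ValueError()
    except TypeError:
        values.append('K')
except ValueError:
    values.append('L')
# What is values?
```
['J', 'L']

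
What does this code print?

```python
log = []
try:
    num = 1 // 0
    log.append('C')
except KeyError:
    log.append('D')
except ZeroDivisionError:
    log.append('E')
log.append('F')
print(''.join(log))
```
EF

ZeroDivisionError is caught by its specific handler, not KeyError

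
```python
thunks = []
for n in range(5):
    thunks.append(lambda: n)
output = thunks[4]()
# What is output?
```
4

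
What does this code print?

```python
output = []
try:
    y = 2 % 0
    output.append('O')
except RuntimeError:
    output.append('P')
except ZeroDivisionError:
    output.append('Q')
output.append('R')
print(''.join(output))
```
QR

ZeroDivisionError is caught by its specific handler, not RuntimeError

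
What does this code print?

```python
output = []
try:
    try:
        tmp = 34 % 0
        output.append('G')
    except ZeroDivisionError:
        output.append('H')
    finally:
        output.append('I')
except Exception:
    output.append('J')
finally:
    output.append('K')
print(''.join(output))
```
HIK

Both finally blocks run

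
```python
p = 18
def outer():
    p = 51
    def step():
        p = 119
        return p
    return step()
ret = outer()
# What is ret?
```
119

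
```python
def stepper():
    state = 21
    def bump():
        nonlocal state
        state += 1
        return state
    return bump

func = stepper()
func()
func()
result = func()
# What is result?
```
24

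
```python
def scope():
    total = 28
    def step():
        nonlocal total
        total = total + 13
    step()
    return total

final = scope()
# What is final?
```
41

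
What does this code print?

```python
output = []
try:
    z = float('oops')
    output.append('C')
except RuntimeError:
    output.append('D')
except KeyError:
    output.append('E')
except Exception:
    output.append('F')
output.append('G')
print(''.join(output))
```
FG

ValueError not specifically caught, falls to Exception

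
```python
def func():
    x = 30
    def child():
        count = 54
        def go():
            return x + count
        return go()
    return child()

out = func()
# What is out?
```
84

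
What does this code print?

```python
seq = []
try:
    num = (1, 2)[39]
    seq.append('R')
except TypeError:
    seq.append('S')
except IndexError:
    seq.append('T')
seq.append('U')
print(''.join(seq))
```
TU

IndexError is caught by its specific handler, not TypeError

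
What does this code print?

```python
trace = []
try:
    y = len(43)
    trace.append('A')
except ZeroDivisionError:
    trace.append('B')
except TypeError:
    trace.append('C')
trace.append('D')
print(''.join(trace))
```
CD

TypeError is caught by its specific handler, not ZeroDivisionError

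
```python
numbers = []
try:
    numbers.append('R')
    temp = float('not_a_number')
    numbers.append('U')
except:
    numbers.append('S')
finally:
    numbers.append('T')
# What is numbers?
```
['R', 'S', 'T']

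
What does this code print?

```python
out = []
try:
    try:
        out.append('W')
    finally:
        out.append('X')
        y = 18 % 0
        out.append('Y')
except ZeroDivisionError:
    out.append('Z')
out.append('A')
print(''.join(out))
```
WXZA

Exception in inner finally caught by outer except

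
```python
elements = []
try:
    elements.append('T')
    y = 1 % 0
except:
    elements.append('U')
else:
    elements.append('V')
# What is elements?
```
['T', 'U']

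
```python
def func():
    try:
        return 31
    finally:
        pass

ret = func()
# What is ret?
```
31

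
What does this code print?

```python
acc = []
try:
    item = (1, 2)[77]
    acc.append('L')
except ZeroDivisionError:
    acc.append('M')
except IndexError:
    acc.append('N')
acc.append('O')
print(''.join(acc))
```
NO

IndexError is caught by its specific handler, not ZeroDivisionError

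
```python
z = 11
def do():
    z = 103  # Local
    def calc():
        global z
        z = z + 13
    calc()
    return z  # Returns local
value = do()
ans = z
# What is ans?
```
24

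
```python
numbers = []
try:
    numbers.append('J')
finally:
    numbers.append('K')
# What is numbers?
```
['J', 'K']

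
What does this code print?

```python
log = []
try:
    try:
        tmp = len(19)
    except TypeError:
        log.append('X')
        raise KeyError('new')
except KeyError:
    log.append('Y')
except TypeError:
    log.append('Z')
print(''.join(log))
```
XY

New KeyError raised, caught by outer KeyError handler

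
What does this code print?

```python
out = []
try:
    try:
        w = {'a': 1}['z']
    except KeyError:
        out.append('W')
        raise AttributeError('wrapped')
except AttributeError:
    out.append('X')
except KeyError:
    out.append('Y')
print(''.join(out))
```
WX

New AttributeError raised, caught by outer AttributeError handler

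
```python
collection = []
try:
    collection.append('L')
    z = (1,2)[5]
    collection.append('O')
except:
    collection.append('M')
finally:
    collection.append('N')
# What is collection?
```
['L', 'M', 'N']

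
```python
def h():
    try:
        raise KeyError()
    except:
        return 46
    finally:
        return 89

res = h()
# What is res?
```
89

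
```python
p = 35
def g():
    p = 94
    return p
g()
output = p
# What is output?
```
35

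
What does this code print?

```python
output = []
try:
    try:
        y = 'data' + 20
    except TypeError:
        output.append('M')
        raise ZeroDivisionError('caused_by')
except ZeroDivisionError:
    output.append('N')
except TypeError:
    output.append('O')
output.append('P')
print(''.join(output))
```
MNP

ZeroDivisionError raised and caught, original TypeError not re-raised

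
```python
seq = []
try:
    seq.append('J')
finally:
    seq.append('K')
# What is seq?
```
['J', 'K']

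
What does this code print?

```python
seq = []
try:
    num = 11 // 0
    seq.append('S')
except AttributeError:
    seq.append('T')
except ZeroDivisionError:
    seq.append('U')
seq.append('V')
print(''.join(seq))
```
UV

ZeroDivisionError is caught by its specific handler, not AttributeError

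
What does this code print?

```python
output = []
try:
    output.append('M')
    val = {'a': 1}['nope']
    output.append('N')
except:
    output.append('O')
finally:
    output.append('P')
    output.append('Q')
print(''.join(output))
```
MOPQ

Code before exception runs, then except, then all of finally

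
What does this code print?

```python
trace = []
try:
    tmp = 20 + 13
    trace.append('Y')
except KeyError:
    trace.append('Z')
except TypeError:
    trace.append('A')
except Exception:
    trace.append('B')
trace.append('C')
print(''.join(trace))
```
YC

No exception, try block completes normally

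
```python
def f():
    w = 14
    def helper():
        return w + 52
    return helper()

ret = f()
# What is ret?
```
66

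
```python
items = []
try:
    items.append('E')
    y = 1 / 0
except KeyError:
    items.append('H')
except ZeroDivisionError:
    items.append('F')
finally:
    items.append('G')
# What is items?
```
['E', 'F', 'G']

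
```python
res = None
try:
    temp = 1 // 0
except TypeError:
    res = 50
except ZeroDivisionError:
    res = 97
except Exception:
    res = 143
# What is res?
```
97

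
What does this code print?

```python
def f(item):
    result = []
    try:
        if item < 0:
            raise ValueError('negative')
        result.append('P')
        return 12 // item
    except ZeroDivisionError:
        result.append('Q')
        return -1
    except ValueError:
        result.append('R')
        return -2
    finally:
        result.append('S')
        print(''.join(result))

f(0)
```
PQS

item=0 causes ZeroDivisionError, caught, finally prints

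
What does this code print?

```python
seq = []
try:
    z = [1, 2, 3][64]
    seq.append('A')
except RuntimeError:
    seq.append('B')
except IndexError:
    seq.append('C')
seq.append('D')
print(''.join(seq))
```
CD

IndexError is caught by its specific handler, not RuntimeError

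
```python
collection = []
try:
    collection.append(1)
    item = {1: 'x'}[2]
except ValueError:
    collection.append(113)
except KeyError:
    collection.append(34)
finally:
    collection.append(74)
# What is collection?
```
[1, 34, 74]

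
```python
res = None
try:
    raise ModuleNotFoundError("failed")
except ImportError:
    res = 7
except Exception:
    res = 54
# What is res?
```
7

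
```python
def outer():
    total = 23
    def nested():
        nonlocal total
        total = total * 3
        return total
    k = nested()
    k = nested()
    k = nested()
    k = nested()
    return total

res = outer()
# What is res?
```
1863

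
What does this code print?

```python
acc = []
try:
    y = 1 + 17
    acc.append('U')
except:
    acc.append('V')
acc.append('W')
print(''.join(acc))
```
UW

No exception, try block completes normally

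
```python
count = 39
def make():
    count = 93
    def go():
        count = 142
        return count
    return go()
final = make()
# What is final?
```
142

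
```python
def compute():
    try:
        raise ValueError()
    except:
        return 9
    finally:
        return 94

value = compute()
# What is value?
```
94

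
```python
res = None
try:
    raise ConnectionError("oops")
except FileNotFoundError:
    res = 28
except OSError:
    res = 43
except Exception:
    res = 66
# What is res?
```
43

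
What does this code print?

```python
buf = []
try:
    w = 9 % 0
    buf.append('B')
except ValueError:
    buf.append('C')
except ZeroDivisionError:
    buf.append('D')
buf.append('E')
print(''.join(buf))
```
DE

ZeroDivisionError is caught by its specific handler, not ValueError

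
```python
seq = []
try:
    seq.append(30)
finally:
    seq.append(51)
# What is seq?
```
[30, 51]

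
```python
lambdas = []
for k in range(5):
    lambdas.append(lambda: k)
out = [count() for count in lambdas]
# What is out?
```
[4, 4, 4, 4, 4]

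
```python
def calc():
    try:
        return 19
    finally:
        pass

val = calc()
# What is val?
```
19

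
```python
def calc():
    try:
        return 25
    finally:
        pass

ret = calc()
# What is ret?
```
25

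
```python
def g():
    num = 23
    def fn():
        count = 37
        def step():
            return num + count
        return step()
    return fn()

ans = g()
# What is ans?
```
60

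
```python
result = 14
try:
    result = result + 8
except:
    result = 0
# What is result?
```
22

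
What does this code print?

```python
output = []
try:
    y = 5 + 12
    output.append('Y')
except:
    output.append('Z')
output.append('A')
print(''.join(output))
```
YA

No exception, try block completes normally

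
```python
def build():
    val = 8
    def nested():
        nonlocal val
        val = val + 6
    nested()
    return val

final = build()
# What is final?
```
14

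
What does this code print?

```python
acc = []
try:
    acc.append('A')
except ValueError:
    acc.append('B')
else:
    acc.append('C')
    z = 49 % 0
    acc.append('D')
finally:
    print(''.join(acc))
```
AC

Try succeeds, else appends 'C', ZeroDivisionError in else is uncaught, finally prints before exception propagates ('D' never appended)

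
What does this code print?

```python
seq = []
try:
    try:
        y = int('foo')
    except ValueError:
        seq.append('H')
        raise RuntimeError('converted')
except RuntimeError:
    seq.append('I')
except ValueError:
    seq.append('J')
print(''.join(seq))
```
HI

New RuntimeError raised, caught by outer RuntimeError handler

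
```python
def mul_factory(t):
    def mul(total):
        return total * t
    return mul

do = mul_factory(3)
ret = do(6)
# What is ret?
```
18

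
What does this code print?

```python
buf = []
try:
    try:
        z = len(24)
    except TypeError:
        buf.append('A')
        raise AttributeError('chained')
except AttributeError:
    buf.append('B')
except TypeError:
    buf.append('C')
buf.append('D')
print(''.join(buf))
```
ABD

AttributeError raised and caught, original TypeError not re-raised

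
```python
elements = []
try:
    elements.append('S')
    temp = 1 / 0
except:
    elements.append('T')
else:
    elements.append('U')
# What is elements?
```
['S', 'T']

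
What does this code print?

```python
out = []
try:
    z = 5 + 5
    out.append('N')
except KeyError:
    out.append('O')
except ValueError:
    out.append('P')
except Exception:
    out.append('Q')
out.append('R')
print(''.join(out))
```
NR

No exception, try block completes normally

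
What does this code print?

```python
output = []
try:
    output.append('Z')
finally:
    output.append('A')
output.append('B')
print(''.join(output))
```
ZAB

try/finally without except, no exception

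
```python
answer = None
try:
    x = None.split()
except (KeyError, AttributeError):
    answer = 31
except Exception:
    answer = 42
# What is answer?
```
31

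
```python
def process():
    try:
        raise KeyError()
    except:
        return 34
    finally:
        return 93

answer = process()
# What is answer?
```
93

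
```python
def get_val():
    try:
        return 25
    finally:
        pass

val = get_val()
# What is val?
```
25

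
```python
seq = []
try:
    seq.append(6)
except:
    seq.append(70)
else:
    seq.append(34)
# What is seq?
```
[6, 34]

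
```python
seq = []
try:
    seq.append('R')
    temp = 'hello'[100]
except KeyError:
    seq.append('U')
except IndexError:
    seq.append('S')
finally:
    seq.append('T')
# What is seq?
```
['R', 'S', 'T']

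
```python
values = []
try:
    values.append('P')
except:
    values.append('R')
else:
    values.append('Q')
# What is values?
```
['P', 'Q']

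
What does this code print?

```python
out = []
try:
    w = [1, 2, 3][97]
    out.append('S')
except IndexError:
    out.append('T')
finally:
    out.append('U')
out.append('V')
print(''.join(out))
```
TUV

finally always runs, even after exception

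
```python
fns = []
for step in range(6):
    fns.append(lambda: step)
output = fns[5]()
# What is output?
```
5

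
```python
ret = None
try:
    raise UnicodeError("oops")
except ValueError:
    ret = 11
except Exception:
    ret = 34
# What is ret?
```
11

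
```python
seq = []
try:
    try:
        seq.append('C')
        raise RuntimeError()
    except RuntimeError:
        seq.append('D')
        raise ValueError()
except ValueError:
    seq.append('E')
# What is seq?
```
['C', 'D', 'E']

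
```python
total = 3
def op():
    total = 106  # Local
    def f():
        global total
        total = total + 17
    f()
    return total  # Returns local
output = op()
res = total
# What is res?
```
20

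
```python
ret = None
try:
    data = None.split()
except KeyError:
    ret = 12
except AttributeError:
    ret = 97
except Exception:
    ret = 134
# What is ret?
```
97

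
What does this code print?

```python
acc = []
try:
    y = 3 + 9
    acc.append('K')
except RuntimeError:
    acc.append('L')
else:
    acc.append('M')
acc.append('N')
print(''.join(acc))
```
KMN

else block runs when no exception occurs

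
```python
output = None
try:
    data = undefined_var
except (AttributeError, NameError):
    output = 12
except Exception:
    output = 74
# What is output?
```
12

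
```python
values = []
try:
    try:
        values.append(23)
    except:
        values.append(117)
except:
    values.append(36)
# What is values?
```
[23]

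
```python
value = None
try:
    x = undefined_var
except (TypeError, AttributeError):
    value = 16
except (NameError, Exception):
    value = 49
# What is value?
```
49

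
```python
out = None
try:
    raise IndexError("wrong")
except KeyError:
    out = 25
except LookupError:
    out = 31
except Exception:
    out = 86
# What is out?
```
31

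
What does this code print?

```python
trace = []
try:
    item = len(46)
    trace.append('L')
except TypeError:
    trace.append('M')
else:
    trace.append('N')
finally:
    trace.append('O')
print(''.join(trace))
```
MO

Exception: except runs, else skipped, finally runs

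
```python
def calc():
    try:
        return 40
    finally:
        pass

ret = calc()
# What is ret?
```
40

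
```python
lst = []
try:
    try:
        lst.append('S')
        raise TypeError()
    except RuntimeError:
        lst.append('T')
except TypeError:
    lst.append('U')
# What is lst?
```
['S', 'U']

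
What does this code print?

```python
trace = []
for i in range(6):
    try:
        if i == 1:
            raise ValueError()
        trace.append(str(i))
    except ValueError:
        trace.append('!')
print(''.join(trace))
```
0!2345

Exception on i=1 caught, loop continues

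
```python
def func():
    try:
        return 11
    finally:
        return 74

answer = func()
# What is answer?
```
74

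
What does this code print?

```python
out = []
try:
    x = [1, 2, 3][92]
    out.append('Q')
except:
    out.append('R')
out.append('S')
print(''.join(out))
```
RS

Exception raised in try, caught by bare except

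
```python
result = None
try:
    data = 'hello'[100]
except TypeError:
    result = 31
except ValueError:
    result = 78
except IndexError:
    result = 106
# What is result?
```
106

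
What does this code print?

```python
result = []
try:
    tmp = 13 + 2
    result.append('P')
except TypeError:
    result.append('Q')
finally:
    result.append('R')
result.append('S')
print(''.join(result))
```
PRS

finally runs after normal execution too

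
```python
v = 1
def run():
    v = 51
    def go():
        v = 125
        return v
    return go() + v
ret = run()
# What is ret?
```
176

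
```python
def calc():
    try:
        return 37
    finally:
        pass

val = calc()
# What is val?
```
37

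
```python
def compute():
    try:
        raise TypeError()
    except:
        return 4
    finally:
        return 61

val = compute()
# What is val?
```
61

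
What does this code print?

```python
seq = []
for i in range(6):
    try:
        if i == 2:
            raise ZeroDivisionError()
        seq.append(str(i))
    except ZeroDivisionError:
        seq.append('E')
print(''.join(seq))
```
01E345

Exception on i=2 caught, loop continues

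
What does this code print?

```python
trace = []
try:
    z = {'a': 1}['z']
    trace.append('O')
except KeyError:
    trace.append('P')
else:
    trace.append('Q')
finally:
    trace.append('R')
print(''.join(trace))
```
PR

Exception: except runs, else skipped, finally runs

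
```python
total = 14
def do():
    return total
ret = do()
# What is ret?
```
14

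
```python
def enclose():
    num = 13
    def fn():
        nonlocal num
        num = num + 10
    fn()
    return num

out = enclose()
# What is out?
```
23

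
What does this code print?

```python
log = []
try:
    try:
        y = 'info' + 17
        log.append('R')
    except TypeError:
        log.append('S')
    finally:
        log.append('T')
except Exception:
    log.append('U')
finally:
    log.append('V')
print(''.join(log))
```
STV

Both finally blocks run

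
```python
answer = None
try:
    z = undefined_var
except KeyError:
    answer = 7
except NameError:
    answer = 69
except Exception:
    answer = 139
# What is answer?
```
69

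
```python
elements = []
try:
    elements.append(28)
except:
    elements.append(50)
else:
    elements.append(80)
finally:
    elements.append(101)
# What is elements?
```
[28, 80, 101]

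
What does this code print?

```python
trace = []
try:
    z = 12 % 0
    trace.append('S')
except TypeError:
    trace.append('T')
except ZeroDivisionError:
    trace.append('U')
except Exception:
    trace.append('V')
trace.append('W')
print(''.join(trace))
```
UW

ZeroDivisionError matches before generic Exception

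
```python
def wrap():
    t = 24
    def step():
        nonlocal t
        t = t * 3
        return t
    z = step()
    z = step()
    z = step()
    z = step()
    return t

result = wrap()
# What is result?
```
1944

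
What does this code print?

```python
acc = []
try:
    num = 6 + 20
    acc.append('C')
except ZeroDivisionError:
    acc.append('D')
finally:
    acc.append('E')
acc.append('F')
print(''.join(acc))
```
CEF

finally runs after normal execution too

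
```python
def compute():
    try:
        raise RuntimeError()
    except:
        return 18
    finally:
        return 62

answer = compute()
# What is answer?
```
62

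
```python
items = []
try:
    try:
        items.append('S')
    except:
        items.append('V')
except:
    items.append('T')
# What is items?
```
['S']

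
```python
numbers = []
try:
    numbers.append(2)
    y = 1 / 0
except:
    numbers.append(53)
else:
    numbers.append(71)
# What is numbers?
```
[2, 53]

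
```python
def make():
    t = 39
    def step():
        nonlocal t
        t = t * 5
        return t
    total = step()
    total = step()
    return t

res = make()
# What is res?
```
975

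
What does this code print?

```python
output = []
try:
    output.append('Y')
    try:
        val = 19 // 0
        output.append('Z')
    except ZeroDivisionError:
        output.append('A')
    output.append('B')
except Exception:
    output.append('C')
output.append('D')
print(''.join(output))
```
YABD

Inner exception caught by inner handler, outer continues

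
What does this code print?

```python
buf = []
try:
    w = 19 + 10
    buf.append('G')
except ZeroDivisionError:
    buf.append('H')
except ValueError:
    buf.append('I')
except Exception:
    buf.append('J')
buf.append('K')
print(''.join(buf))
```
GK

No exception, try block completes normally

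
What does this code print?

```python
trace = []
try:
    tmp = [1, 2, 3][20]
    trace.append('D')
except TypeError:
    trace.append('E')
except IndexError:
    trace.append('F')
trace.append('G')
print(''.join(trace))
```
FG

IndexError is caught by its specific handler, not TypeError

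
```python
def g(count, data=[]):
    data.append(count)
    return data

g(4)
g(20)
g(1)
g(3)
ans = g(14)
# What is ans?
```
[4, 20, 1, 3, 14]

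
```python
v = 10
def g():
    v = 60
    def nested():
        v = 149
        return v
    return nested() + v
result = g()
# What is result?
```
209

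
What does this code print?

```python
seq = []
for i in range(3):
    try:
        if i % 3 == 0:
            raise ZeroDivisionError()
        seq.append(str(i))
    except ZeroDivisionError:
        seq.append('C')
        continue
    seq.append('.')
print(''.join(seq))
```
C1.2.

continue in except skips rest of loop body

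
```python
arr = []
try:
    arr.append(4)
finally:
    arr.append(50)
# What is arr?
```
[4, 50]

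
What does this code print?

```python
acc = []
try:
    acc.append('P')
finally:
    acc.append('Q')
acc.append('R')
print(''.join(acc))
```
PQR

try/finally without except, no exception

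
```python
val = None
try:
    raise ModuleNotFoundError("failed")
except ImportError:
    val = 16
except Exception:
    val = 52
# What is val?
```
16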